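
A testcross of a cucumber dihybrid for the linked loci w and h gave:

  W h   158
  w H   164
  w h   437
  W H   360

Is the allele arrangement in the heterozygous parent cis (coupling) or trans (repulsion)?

cis

The two most frequent classes are W H (360) and w h (437); these are the parental (non-recombinant) types.
So the F1 carried W H on one chromosome and w h on the other — the recessive alleles are on the same chromosome (cis / coupling).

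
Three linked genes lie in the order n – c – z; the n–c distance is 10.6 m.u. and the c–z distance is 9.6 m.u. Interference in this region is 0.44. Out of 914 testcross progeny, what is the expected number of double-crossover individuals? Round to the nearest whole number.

5

Map distances give recombination frequencies of 0.106 and 0.096 for the two intervals.
With interference 0.44 (so coincidence = 0.56), expected double-crossover frequency = 0.106 × 0.096 × 0.56 = 0.00570.
Expected number = 0.00570 × 914 = 5.21 ≈ 5.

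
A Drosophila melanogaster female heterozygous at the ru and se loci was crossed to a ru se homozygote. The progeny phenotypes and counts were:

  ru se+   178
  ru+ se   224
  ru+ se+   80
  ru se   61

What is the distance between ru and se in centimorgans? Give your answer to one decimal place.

26.0 centimorgans

The two most frequent classes, ru+ se (224) and ru se+ (178), are the parental types, so the F1 was ru+ se / ru se+.
The recombinant classes are ru+ se+ and ru se: 80 + 61 = 141.
Recombination frequency = 141/543 = 0.2597 ≈ 26.0%, i.e. 26.0 centimorgans.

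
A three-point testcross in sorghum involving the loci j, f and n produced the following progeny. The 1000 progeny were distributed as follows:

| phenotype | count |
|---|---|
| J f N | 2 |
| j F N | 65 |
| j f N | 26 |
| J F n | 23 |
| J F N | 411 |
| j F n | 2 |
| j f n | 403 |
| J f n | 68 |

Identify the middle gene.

The two most frequent reciprocal classes, j f n and J F N, are the parental types, so the F1 was j f n / J F N.
The two rarest classes, j F n and J f N, are the double crossovers. Comparing them with the parentals, only the f allele has switched, so f is the middle locus and the order is n – f – j.

f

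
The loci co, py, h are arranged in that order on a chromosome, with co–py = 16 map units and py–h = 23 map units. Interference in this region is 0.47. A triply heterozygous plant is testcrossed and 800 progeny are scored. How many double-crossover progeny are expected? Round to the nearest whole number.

Map distances give recombination frequencies of 0.160 and 0.230 for the two intervals.
With interference 0.47 (so coincidence = 0.53), expected double-crossover frequency = 0.160 × 0.230 × 0.53 = 0.01950.
Expected number = 0.01950 × 800 = 15.60 ≈ 16.

16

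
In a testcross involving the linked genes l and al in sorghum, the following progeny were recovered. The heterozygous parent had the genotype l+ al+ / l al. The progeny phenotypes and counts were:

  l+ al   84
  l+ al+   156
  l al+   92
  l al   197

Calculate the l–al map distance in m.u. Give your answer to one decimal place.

33.3 m.u.

The recombinant classes are l+ al and l al+: 84 + 92 = 176.
Recombination frequency = 176/529 = 0.3327 ≈ 33.3%, i.e. 33.3 m.u.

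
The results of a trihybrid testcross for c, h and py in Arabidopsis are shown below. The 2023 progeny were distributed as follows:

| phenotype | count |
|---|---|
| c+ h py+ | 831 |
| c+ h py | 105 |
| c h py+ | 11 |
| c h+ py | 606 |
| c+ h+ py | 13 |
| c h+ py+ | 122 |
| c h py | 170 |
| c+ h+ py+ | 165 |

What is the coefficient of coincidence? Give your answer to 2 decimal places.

The two most frequent reciprocal classes, c h+ py and c+ h py+, are the parental types, so the F1 was c h+ py / c+ h py+.
The two rarest classes, c+ h+ py and c h py+, are the double crossovers. Comparing them with the parentals, only the c allele has switched, so c is the middle locus and the order is py – c – h.
py–c: (227 + 24)/2023 = 0.1241; c–h: (335 + 24)/2023 = 0.1775.
Expected DCO frequency = 0.1241 × 0.1775 ≈ 0.02203; observed = 24/2023 ≈ 0.01186.
Coefficient of coincidence = 0.01186/0.02203 ≈ 0.54.

0.54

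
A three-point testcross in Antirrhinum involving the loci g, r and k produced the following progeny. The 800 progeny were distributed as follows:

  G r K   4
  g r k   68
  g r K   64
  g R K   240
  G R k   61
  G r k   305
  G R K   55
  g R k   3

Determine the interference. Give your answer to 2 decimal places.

The two most frequent reciprocal classes, g R K and G r k, are the parental types, so the F1 was g R K / G r k.
The two rarest classes, g R k and G r K, are the double crossovers. Comparing them with the parentals, only the k allele has switched, so k is the middle locus and the order is g – k – r.
g–k: (123 + 7)/800 = 0.1625; k–r: (125 + 7)/800 = 0.1650.
Expected DCO frequency = 0.1625 × 0.1650 ≈ 0.02681; observed = 7/800 ≈ 0.00875.
Coefficient of coincidence = 0.00875/0.02681 ≈ 0.33; interference = 1 − 0.33 = 0.67.

0.67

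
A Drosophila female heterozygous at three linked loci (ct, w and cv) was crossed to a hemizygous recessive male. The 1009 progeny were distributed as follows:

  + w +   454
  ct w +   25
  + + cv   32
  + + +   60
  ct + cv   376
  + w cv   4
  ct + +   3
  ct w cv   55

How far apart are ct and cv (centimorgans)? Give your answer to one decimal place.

The two most frequent reciprocal classes, ct + cv and + w +, are the parental types, so the F1 was ct + cv / + w +.
The two rarest classes, ct + + and + w cv, are the double crossovers. Comparing them with the parentals, only the cv allele has switched, so cv is the middle locus and the order is w – cv – ct.
Crossovers in the cv–ct interval produce the single-crossover classes + + cv and ct w + (32 + 25 = 57) plus the double crossovers (7).
RF(cv–ct) = (57 + 7) / 1009 = 64/1009 = 0.0634 → 6.3 centimorgans.

6.3 centimorgans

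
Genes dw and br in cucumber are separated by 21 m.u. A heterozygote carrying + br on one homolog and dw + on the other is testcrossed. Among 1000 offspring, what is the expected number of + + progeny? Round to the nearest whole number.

A map distance of 21 m.u. corresponds to a recombination frequency of 0.210.
The F1 is + br / dw +, so + + is a recombinant gamete class with expected frequency r/2 = 0.210/2 = 0.1050.
Expected number = 0.1050 × 1000 = 105.00 ≈ 105.

105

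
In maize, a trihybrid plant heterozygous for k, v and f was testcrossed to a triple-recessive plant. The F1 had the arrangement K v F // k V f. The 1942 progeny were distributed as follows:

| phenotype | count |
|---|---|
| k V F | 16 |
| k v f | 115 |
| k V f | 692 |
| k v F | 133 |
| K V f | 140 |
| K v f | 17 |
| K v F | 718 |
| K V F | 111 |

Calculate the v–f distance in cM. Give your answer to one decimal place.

The two rarest classes, K v f and k V F, are the double crossovers. Comparing them with the parentals, only the f allele has switched, so f is the middle locus and the order is k – f – v.
Crossovers in the f–v interval produce the single-crossover classes K V F and k v f (111 + 115 = 226) plus the double crossovers (33).
RF(f–v) = (226 + 33) / 1942 = 259/1942 = 0.1334 → 13.3 cM.

13.3 cM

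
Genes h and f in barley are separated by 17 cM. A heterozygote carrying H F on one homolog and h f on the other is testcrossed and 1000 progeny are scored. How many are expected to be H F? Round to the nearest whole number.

415

A map distance of 17 cM corresponds to a recombination frequency of 0.170.
The F1 is H F / h f, so H F is a parental gamete class with expected frequency (1 − r)/2 = 0.830/2 = 0.4150.
Expected number = 0.4150 × 1000 = 415.00 ≈ 415.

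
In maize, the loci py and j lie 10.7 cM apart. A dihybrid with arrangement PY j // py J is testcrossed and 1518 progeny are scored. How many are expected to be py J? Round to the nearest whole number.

678

A map distance of 10.7 cM corresponds to a recombination frequency of 0.107.
The F1 is PY j / py J, so py J is a parental gamete class with expected frequency (1 − r)/2 = 0.893/2 = 0.4465.
Expected number = 0.4465 × 1518 = 677.79 ≈ 678.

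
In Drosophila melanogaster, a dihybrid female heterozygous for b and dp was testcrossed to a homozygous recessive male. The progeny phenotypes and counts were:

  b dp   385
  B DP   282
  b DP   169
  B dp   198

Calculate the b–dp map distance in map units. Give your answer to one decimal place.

35.5 map units

The two most frequent classes, B DP (282) and b dp (385), are the parental types, so the F1 was B DP / b dp.
The recombinant classes are B dp and b DP: 198 + 169 = 367.
Recombination frequency = 367/1034 = 0.3549 ≈ 35.5%, i.e. 35.5 map units.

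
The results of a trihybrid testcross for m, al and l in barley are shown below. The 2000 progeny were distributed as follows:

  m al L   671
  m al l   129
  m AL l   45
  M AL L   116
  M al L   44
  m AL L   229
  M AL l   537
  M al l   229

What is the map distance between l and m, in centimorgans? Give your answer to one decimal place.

16.7 centimorgans

The two most frequent reciprocal classes, M AL l and m al L, are the parental types, so the F1 was M AL l / m al L.
The two rarest classes, m AL l and M al L, are the double crossovers. Comparing them with the parentals, only the m allele has switched, so m is the middle locus and the order is al – m – l.
Crossovers in the m–l interval produce the single-crossover classes M AL L and m al l (116 + 129 = 245) plus the double crossovers (89).
RF(m–l) = (245 + 89) / 2000 = 334/2000 = 0.1670 → 16.7 centimorgans.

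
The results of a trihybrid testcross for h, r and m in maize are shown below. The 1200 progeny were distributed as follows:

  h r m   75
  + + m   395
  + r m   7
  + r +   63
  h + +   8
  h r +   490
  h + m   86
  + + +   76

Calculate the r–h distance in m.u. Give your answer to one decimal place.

13.7 m.u.

The two most frequent reciprocal classes, + + m and h r +, are the parental types, so the F1 was + + m / h r +.
The two rarest classes, + r m and h + +, are the double crossovers. Comparing them with the parentals, only the r allele has switched, so r is the middle locus and the order is m – r – h.
Crossovers in the r–h interval produce the single-crossover classes h + m and + r + (86 + 63 = 149) plus the double crossovers (15).
RF(r–h) = (149 + 15) / 1200 = 164/1200 = 0.1367 → 13.7 m.u.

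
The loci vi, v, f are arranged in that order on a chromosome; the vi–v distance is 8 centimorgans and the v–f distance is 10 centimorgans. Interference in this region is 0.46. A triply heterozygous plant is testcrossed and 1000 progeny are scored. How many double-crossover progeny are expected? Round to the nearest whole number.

Map distances give recombination frequencies of 0.080 and 0.100 for the two intervals.
With interference 0.46 (so coincidence = 0.54), expected double-crossover frequency = 0.080 × 0.100 × 0.54 = 0.00432.
Expected number = 0.00432 × 1000 = 4.32 ≈ 4.

4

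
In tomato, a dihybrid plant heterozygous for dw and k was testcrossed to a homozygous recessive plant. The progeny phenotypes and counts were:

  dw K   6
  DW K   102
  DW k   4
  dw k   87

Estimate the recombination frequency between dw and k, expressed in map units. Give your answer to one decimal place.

The two most frequent classes, DW K (102) and dw k (87), are the parental types, so the F1 was DW K / dw k.
The recombinant classes are DW k and dw K: 4 + 6 = 10.
Recombination frequency = 10/199 = 0.0503 ≈ 5.0%, i.e. 5.0 map units.

5.0 map units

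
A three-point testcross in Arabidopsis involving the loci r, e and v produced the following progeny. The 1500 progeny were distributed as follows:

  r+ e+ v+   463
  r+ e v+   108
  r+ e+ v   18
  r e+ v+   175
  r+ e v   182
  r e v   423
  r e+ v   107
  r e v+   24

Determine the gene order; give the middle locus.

v

The two most frequent reciprocal classes, r e v and r+ e+ v+, are the parental types, so the F1 was r e v / r+ e+ v+.
The two rarest classes, r e v+ and r+ e+ v, are the double crossovers. Comparing them with the parentals, only the v allele has switched, so v is the middle locus and the order is e – v – r.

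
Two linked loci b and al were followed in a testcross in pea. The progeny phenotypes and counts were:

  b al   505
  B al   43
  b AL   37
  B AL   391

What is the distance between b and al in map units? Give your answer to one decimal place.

8.2 map units

The two most frequent classes, B AL (391) and b al (505), are the parental types, so the F1 was B AL / b al.
The recombinant classes are B al and b AL: 43 + 37 = 80.
Recombination frequency = 80/976 = 0.0820 ≈ 8.2%, i.e. 8.2 map units.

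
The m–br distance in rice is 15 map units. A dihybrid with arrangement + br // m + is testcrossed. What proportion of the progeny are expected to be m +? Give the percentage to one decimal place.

42.5%

A map distance of 15 map units corresponds to a recombination frequency of 0.150.
The F1 is + br / m +, so m + is a parental gamete class with expected frequency (1 − r)/2 = 0.850/2 = 0.4250.
That is 0.4250 = 42.5% of the progeny.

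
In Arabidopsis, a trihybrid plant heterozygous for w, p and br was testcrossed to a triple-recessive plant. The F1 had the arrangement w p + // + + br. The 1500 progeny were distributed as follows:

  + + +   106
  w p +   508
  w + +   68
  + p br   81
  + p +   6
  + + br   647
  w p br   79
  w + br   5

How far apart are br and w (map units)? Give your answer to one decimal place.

The two rarest classes, + p + and w + br, are the double crossovers. Comparing them with the parentals, only the w allele has switched, so w is the middle locus and the order is br – w – p.
Crossovers in the br–w interval produce the single-crossover classes w p br and + + + (79 + 106 = 185) plus the double crossovers (11).
RF(br–w) = (185 + 11) / 1500 = 196/1500 = 0.1307 → 13.1 map units.

13.1 map units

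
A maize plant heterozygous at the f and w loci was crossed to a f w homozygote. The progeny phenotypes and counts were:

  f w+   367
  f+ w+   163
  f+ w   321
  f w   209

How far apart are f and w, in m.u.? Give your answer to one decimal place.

The two most frequent classes, f+ w (321) and f w+ (367), are the parental types, so the F1 was f+ w / f w+.
The recombinant classes are f+ w+ and f w: 163 + 209 = 372.
Recombination frequency = 372/1060 = 0.3509 ≈ 35.1%, i.e. 35.1 m.u.

35.1 m.u.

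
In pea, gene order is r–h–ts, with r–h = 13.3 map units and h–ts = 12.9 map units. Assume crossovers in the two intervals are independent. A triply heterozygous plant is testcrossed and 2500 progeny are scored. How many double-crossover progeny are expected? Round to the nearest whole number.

43

Map distances give recombination frequencies of 0.133 and 0.129 for the two intervals.
With no interference, expected double-crossover frequency = 0.133 × 0.129 = 0.01716.
Expected number = 0.01716 × 2500 = 42.89 ≈ 43.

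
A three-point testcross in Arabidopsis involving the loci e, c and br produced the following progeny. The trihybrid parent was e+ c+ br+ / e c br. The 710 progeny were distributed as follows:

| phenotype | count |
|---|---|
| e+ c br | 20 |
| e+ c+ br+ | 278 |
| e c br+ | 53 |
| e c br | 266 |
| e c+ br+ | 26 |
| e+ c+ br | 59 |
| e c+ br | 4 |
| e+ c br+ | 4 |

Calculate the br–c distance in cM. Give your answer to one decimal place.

16.9 cM

The two rarest classes, e+ c br+ and e c+ br, are the double crossovers. Comparing them with the parentals, only the c allele has switched, so c is the middle locus and the order is br – c – e.
Crossovers in the br–c interval produce the single-crossover classes e+ c+ br and e c br+ (59 + 53 = 112) plus the double crossovers (8).
RF(br–c) = (112 + 8) / 710 = 120/710 = 0.1690 → 16.9 cM.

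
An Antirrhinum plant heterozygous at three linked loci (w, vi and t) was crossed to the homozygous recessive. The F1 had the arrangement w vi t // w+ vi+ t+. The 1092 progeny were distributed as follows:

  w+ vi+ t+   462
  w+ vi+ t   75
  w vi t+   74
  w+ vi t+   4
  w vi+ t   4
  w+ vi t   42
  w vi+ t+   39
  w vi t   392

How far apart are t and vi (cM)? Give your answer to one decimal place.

The two rarest classes, w vi+ t and w+ vi t+, are the double crossovers. Comparing them with the parentals, only the vi allele has switched, so vi is the middle locus and the order is w – vi – t.
Crossovers in the vi–t interval produce the single-crossover classes w vi t+ and w+ vi+ t (74 + 75 = 149) plus the double crossovers (8).
RF(vi–t) = (149 + 8) / 1092 = 157/1092 = 0.1438 → 14.4 cM.

14.4 cM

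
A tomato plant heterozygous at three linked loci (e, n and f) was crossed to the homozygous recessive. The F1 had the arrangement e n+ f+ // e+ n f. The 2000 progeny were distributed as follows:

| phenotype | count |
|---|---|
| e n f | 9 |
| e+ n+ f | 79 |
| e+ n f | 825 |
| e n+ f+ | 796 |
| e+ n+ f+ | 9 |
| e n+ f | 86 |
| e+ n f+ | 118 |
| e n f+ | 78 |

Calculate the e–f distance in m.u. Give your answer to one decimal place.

11.1 m.u.

The two rarest classes, e+ n+ f+ and e n f, are the double crossovers. Comparing them with the parentals, only the e allele has switched, so e is the middle locus and the order is n – e – f.
Crossovers in the e–f interval produce the single-crossover classes e n+ f and e+ n f+ (86 + 118 = 204) plus the double crossovers (18).
RF(e–f) = (204 + 18) / 2000 = 222/2000 = 0.1110 → 11.1 m.u.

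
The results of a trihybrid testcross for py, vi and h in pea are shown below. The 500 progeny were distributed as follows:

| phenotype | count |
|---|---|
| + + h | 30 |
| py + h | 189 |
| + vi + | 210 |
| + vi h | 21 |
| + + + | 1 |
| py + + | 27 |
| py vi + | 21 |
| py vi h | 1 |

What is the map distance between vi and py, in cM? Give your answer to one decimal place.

The two most frequent reciprocal classes, + vi + and py + h, are the parental types, so the F1 was + vi + / py + h.
The two rarest classes, + + + and py vi h, are the double crossovers. Comparing them with the parentals, only the vi allele has switched, so vi is the middle locus and the order is h – vi – py.
Crossovers in the vi–py interval produce the single-crossover classes py vi + and + + h (21 + 30 = 51) plus the double crossovers (2).
RF(vi–py) = (51 + 2) / 500 = 53/500 = 0.1060 → 10.6 cM.

10.6 cM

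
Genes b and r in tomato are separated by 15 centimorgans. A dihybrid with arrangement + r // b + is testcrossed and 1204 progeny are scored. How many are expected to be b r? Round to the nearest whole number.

A map distance of 15 centimorgans corresponds to a recombination frequency of 0.150.
The F1 is + r / b +, so b r is a recombinant gamete class with expected frequency r/2 = 0.150/2 = 0.0750.
Expected number = 0.0750 × 1204 = 90.30 ≈ 90.

90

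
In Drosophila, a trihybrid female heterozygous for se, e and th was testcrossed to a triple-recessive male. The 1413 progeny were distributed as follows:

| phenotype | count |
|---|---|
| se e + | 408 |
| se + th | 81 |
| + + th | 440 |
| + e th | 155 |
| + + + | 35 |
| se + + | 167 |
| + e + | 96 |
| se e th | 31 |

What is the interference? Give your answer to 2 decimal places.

0.01

The two most frequent reciprocal classes, se e + and + + th, are the parental types, so the F1 was se e + / + + th.
The two rarest classes, se e th and + + +, are the double crossovers. Comparing them with the parentals, only the th allele has switched, so th is the middle locus and the order is e – th – se.
e–th: (322 + 66)/1413 = 0.2746; th–se: (177 + 66)/1413 = 0.1720.
Expected DCO frequency = 0.2746 × 0.1720 ≈ 0.04723; observed = 66/1413 ≈ 0.04671.
Coefficient of coincidence = 0.04671/0.04723 ≈ 0.99; interference = 1 − 0.99 = 0.01.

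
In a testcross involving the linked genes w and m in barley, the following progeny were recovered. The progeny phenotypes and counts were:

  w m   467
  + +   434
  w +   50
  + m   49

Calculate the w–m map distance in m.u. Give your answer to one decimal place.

9.9 m.u.

The two most frequent classes, + + (434) and w m (467), are the parental types, so the F1 was + + / w m.
The recombinant classes are + m and w +: 49 + 50 = 99.
Recombination frequency = 99/1000 = 0.0990 ≈ 9.9%, i.e. 9.9 m.u.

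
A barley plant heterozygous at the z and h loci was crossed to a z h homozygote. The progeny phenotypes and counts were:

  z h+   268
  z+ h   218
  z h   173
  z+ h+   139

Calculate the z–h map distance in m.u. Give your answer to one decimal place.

The two most frequent classes, z+ h (218) and z h+ (268), are the parental types, so the F1 was z+ h / z h+.
The recombinant classes are z+ h+ and z h: 139 + 173 = 312.
Recombination frequency = 312/798 = 0.3910 ≈ 39.1%, i.e. 39.1 m.u.

39.1 m.u.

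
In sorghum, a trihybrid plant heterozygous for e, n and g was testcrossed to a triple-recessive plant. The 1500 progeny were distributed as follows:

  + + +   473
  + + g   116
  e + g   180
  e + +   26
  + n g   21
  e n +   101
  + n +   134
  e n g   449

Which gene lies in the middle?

The two most frequent reciprocal classes, + + + and e n g, are the parental types, so the F1 was + + + / e n g.
The two rarest classes, e + + and + n g, are the double crossovers. Comparing them with the parentals, only the e allele has switched, so e is the middle locus and the order is n – e – g.

e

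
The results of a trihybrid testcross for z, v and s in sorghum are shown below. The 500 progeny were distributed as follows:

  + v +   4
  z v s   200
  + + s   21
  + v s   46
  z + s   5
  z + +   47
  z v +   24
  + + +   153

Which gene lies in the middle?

v

The two most frequent reciprocal classes, z v s and + + +, are the parental types, so the F1 was z v s / + + +.
The two rarest classes, z + s and + v +, are the double crossovers. Comparing them with the parentals, only the v allele has switched, so v is the middle locus and the order is s – v – z.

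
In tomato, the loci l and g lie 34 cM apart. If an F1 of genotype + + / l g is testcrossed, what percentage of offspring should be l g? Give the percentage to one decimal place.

A map distance of 34 cM corresponds to a recombination frequency of 0.340.
The F1 is + + / l g, so l g is a parental gamete class with expected frequency (1 − r)/2 = 0.660/2 = 0.3300.
That is 0.3300 = 33.0% of the progeny.

33.0%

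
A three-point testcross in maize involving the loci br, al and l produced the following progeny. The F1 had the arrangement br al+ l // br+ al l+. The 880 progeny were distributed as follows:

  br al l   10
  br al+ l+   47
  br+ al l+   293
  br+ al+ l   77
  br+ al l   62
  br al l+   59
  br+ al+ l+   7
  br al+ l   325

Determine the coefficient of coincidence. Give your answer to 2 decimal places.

0.78

The two rarest classes, br al l and br+ al+ l+, are the double crossovers. Comparing them with the parentals, only the al allele has switched, so al is the middle locus and the order is br – al – l.
br–al: (136 + 17)/880 = 0.1739; al–l: (109 + 17)/880 = 0.1432.
Expected DCO frequency = 0.1739 × 0.1432 ≈ 0.02490; observed = 17/880 ≈ 0.01932.
Coefficient of coincidence = 0.01932/0.02490 ≈ 0.78.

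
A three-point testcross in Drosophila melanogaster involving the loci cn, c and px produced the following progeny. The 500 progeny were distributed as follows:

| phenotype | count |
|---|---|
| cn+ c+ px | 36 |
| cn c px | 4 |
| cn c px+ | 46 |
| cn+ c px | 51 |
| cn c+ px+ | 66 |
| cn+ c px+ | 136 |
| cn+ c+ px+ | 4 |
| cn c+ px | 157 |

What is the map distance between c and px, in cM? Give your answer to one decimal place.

The two most frequent reciprocal classes, cn c+ px and cn+ c px+, are the parental types, so the F1 was cn c+ px / cn+ c px+.
The two rarest classes, cn c px and cn+ c+ px+, are the double crossovers. Comparing them with the parentals, only the c allele has switched, so c is the middle locus and the order is px – c – cn.
Crossovers in the px–c interval produce the single-crossover classes cn c+ px+ and cn+ c px (66 + 51 = 117) plus the double crossovers (8).
RF(px–c) = (117 + 8) / 500 = 125/500 = 0.2500 → 25.0 cM.

25.0 cM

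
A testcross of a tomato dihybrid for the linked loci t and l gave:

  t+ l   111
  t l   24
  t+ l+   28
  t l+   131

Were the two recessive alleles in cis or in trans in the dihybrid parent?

The two most frequent classes are t+ l (111) and t l+ (131); these are the parental (non-recombinant) types.
So the F1 carried t+ l on one chromosome and t l+ on the other — the recessive alleles are on opposite chromosomes (trans / repulsion).

trans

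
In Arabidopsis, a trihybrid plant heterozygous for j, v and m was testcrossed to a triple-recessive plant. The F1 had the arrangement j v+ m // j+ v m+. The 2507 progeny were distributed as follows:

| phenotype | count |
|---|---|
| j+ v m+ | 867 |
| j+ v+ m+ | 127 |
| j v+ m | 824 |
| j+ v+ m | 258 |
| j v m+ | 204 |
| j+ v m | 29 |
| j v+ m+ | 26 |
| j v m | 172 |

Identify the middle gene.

m

The two rarest classes, j v+ m+ and j+ v m, are the double crossovers. Comparing them with the parentals, only the m allele has switched, so m is the middle locus and the order is j – m – v.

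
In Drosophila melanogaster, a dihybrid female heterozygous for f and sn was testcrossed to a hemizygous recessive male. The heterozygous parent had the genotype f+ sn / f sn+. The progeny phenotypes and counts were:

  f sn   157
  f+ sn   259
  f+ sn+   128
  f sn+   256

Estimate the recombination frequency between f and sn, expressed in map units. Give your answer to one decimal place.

35.6 map units

The recombinant classes are f+ sn+ and f sn: 128 + 157 = 285.
Recombination frequency = 285/800 = 0.3563 ≈ 35.6%, i.e. 35.6 map units.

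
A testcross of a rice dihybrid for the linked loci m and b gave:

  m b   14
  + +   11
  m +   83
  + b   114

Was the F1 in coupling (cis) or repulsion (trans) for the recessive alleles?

trans

The two most frequent classes are + b (114) and m + (83); these are the parental (non-recombinant) types.
So the F1 carried + b on one chromosome and m + on the other — the recessive alleles are on opposite chromosomes (trans / repulsion).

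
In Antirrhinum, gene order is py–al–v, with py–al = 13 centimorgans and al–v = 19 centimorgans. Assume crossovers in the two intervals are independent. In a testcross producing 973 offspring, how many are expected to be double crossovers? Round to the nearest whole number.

Map distances give recombination frequencies of 0.130 and 0.190 for the two intervals.
With no interference, expected double-crossover frequency = 0.130 × 0.190 = 0.02470.
Expected number = 0.02470 × 973 = 24.03 ≈ 24.

24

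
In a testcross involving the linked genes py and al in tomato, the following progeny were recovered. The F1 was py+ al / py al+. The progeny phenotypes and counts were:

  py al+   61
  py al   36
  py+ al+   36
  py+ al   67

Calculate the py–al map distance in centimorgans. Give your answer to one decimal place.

36.0 centimorgans

The recombinant classes are py+ al+ and py al: 36 + 36 = 72.
Recombination frequency = 72/200 = 0.3600 ≈ 36.0%, i.e. 36.0 centimorgans.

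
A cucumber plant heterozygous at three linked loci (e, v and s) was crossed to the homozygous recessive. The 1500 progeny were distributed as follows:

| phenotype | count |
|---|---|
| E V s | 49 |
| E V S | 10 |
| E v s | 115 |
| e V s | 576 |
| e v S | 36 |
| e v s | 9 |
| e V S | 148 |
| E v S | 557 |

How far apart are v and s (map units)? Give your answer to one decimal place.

The two most frequent reciprocal classes, E v S and e V s, are the parental types, so the F1 was E v S / e V s.
The two rarest classes, E V S and e v s, are the double crossovers. Comparing them with the parentals, only the v allele has switched, so v is the middle locus and the order is e – v – s.
Crossovers in the v–s interval produce the single-crossover classes E v s and e V S (115 + 148 = 263) plus the double crossovers (19).
RF(v–s) = (263 + 19) / 1500 = 282/1500 = 0.1880 → 18.8 map units.

18.8 map units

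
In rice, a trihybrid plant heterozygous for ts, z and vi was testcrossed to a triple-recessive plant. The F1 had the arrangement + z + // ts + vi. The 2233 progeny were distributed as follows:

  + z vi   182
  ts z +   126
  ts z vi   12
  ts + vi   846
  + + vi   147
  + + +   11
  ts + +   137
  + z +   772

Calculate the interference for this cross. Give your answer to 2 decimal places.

0.49

The two rarest classes, + + + and ts z vi, are the double crossovers. Comparing them with the parentals, only the z allele has switched, so z is the middle locus and the order is vi – z – ts.
vi–z: (319 + 23)/2233 = 0.1532; z–ts: (273 + 23)/2233 = 0.1326.
Expected DCO frequency = 0.1532 × 0.1326 ≈ 0.02031; observed = 23/2233 ≈ 0.01030.
Coefficient of coincidence = 0.01030/0.02031 ≈ 0.51; interference = 1 − 0.51 = 0.49.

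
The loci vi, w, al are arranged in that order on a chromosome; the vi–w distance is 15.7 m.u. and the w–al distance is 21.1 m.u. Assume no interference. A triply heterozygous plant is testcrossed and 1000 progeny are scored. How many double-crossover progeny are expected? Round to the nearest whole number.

33

Map distances give recombination frequencies of 0.157 and 0.211 for the two intervals.
With no interference, expected double-crossover frequency = 0.157 × 0.211 = 0.03313.
Expected number = 0.03313 × 1000 = 33.13 ≈ 33.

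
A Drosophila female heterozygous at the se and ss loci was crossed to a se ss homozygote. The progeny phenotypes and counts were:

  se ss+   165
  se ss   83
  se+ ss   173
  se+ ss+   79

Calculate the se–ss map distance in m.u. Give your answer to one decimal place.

The two most frequent classes, se+ ss (173) and se ss+ (165), are the parental types, so the F1 was se+ ss / se ss+.
The recombinant classes are se+ ss+ and se ss: 79 + 83 = 162.
Recombination frequency = 162/500 = 0.3240 ≈ 32.4%, i.e. 32.4 m.u.

32.4 m.u.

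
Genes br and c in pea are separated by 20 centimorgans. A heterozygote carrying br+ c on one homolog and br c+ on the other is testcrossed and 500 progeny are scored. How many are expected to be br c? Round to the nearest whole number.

50

A map distance of 20 centimorgans corresponds to a recombination frequency of 0.200.
The F1 is br+ c / br c+, so br c is a recombinant gamete class with expected frequency r/2 = 0.200/2 = 0.1000.
Expected number = 0.1000 × 500 = 50.00 ≈ 50.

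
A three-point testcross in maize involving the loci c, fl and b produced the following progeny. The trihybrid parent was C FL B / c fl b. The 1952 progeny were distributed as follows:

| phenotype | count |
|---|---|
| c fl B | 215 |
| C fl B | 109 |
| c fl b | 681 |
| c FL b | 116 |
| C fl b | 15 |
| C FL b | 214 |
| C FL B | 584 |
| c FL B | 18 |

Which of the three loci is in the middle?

c

The two rarest classes, c FL B and C fl b, are the double crossovers. Comparing them with the parentals, only the c allele has switched, so c is the middle locus and the order is b – c – fl.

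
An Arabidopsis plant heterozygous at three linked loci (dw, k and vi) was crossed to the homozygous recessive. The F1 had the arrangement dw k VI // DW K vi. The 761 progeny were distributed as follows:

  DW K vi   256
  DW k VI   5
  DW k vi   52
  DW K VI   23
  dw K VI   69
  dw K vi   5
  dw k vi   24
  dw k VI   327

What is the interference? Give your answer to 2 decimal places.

-0.02

The two rarest classes, DW k VI and dw K vi, are the double crossovers. Comparing them with the parentals, only the dw allele has switched, so dw is the middle locus and the order is vi – dw – k.
vi–dw: (47 + 10)/761 = 0.0749; dw–k: (121 + 10)/761 = 0.1721.
Expected DCO frequency = 0.0749 × 0.1721 ≈ 0.01289; observed = 10/761 ≈ 0.01314.
Coefficient of coincidence = 0.01314/0.01289 ≈ 1.02; interference = 1 − 1.02 = -0.02.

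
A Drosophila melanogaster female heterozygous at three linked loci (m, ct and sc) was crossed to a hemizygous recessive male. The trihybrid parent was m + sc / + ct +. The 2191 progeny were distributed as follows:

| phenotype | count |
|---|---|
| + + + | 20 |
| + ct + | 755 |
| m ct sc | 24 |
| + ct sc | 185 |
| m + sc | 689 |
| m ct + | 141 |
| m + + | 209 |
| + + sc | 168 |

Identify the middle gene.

The two rarest classes, m ct sc and + + +, are the double crossovers. Comparing them with the parentals, only the ct allele has switched, so ct is the middle locus and the order is sc – ct – m.

ct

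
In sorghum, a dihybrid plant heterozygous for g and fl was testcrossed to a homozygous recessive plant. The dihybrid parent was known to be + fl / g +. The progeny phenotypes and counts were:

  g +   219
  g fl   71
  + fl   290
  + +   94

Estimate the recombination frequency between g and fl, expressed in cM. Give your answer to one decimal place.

24.5 cM

The recombinant classes are + + and g fl: 94 + 71 = 165.
Recombination frequency = 165/674 = 0.2448 ≈ 24.5%, i.e. 24.5 cM.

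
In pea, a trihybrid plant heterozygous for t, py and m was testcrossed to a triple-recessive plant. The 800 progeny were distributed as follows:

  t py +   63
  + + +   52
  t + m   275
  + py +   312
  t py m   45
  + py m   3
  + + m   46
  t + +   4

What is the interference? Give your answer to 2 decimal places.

0.54

The two most frequent reciprocal classes, t + m and + py +, are the parental types, so the F1 was t + m / + py +.
The two rarest classes, t + + and + py m, are the double crossovers. Comparing them with the parentals, only the m allele has switched, so m is the middle locus and the order is t – m – py.
t–m: (109 + 7)/800 = 0.1450; m–py: (97 + 7)/800 = 0.1300.
Expected DCO frequency = 0.1450 × 0.1300 ≈ 0.01885; observed = 7/800 ≈ 0.00875.
Coefficient of coincidence = 0.00875/0.01885 ≈ 0.46; interference = 1 − 0.46 = 0.54.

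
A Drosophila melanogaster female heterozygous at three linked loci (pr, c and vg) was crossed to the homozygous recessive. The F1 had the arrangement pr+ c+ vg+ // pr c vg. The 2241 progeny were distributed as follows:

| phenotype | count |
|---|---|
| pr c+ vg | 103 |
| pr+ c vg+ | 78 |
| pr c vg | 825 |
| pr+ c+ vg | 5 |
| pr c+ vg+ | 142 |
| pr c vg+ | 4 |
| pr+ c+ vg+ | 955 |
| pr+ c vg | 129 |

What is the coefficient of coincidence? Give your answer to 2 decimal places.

0.38

The two rarest classes, pr+ c+ vg and pr c vg+, are the double crossovers. Comparing them with the parentals, only the vg allele has switched, so vg is the middle locus and the order is pr – vg – c.
pr–vg: (271 + 9)/2241 = 0.1249; vg–c: (181 + 9)/2241 = 0.0848.
Expected DCO frequency = 0.1249 × 0.0848 ≈ 0.01059; observed = 9/2241 ≈ 0.00402.
Coefficient of coincidence = 0.00402/0.01059 ≈ 0.38.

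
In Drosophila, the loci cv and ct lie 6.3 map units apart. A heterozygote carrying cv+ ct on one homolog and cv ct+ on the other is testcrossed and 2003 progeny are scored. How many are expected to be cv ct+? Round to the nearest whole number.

A map distance of 6.3 map units corresponds to a recombination frequency of 0.063.
The F1 is cv+ ct / cv ct+, so cv ct+ is a parental gamete class with expected frequency (1 − r)/2 = 0.937/2 = 0.4685.
Expected number = 0.4685 × 2003 = 938.41 ≈ 938.

938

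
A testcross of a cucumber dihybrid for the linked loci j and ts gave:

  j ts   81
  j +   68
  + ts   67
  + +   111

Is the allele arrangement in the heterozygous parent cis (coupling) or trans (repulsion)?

cis

The two most frequent classes are + + (111) and j ts (81); these are the parental (non-recombinant) types.
So the F1 carried + + on one chromosome and j ts on the other — the recessive alleles are on the same chromosome (cis / coupling).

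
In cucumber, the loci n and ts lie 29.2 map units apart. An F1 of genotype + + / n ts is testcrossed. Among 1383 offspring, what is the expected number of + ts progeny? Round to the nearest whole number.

A map distance of 29.2 map units corresponds to a recombination frequency of 0.292.
The F1 is + + / n ts, so + ts is a recombinant gamete class with expected frequency r/2 = 0.292/2 = 0.1460.
Expected number = 0.1460 × 1383 = 201.92 ≈ 202.

202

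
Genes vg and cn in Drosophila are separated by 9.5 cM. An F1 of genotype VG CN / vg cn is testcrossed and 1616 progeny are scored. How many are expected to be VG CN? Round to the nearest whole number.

731

A map distance of 9.5 cM corresponds to a recombination frequency of 0.095.
The F1 is VG CN / vg cn, so VG CN is a parental gamete class with expected frequency (1 − r)/2 = 0.905/2 = 0.4525.
Expected number = 0.4525 × 1616 = 731.24 ≈ 731.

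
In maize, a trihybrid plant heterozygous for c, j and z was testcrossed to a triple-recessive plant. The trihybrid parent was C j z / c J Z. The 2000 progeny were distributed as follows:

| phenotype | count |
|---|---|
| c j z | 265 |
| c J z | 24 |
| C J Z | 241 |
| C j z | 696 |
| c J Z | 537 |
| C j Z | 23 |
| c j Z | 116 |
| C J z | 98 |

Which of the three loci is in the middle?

z

The two rarest classes, C j Z and c J z, are the double crossovers. Comparing them with the parentals, only the z allele has switched, so z is the middle locus and the order is c – z – j.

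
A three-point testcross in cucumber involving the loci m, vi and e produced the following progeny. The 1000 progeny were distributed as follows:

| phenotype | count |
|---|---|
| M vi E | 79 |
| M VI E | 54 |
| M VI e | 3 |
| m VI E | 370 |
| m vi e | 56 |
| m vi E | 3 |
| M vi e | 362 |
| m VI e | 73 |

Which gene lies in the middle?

vi

The two most frequent reciprocal classes, M vi e and m VI E, are the parental types, so the F1 was M vi e / m VI E.
The two rarest classes, M VI e and m vi E, are the double crossovers. Comparing them with the parentals, only the vi allele has switched, so vi is the middle locus and the order is e – vi – m.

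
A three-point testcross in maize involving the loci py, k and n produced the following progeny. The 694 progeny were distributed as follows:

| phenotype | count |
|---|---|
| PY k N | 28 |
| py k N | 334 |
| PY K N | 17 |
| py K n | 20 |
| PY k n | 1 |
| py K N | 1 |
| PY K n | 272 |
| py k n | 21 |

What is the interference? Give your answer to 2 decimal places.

0.31

The two most frequent reciprocal classes, py k N and PY K n, are the parental types, so the F1 was py k N / PY K n.
The two rarest classes, py K N and PY k n, are the double crossovers. Comparing them with the parentals, only the k allele has switched, so k is the middle locus and the order is n – k – py.
n–k: (38 + 2)/694 = 0.0576; k–py: (48 + 2)/694 = 0.0720.
Expected DCO frequency = 0.0576 × 0.0720 ≈ 0.00415; observed = 2/694 ≈ 0.00288.
Coefficient of coincidence = 0.00288/0.00415 ≈ 0.69; interference = 1 − 0.69 = 0.31.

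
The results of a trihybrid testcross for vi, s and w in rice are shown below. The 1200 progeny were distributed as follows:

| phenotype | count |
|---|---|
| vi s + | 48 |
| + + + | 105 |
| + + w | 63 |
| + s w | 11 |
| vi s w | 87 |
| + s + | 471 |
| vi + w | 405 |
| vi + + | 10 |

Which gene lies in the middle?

The two most frequent reciprocal classes, + s + and vi + w, are the parental types, so the F1 was + s + / vi + w.
The two rarest classes, + s w and vi + +, are the double crossovers. Comparing them with the parentals, only the w allele has switched, so w is the middle locus and the order is vi – w – s.

w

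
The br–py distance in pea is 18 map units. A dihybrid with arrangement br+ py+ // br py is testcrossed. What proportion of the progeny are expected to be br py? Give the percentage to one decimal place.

A map distance of 18 map units corresponds to a recombination frequency of 0.180.
The F1 is br+ py+ / br py, so br py is a parental gamete class with expected frequency (1 − r)/2 = 0.820/2 = 0.4100.
That is 0.4100 = 41.0% of the progeny.

41.0%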